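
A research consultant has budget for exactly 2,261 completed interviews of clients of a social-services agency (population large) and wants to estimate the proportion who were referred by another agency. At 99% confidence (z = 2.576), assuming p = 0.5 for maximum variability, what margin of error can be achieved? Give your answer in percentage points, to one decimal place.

2.7

SE(p̂) = √[p(1−p)/n] = √[0.2500/2261] = 0.01052.
E = z × SE = 2.576 × 0.01052 = 0.02709, or 2.7 percentage points.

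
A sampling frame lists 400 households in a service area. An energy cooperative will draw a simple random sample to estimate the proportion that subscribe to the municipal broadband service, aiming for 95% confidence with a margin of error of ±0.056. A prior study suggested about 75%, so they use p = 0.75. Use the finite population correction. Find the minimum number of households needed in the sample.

147

For 95% confidence, z = 1.960.
Unadjusted: n₀ = 1.960² × 0.75 × 0.25 / 0.056² ≈ 229.69, so n₀ = 230.
Finite population correction with N = 400: n = n₀ / (1 + (n₀−1)/N) = 230 / (1 + 229/400) = 230 / 1.5725 ≈ 146.26.
Rounding up, n = 147.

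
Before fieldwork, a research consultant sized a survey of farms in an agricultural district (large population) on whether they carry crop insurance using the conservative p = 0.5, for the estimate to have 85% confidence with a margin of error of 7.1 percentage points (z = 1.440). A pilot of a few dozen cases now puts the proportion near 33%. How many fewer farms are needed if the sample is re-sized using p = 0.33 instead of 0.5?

Conservative (p = 0.5): n = 1.440² × 0.25 / 0.071² ≈ 102.84 → 103.
Using p = 0.33: p(1−p) = 0.2211, so n = 1.440² × 0.2211 / 0.071² ≈ 90.95 → 91.
Reduction: 103 − 91 = 12.

12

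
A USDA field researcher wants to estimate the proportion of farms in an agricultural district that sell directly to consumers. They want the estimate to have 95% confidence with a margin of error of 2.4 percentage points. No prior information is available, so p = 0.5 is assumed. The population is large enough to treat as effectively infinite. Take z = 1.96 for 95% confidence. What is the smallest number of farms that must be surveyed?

1668

With p = 0.5, p(1−p) = 0.25.
n = z²·p(1−p)/E² = 1.96² × 0.2500 / 0.024² = 3.8416 × 0.2500 / 0.000576 ≈ 1667.36.
Rounding up gives n = 1668.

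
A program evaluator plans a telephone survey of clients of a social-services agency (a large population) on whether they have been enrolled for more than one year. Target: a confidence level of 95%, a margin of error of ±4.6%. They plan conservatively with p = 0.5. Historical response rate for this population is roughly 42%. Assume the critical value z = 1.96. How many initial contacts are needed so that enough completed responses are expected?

Completed interviews needed: n₀ = 1.96² × 0.2500 / 0.046² ≈ 453.88 → 454.
At a 42% response rate, contacts needed = 454 / 0.42 ≈ 1080.95 → 1081.

1081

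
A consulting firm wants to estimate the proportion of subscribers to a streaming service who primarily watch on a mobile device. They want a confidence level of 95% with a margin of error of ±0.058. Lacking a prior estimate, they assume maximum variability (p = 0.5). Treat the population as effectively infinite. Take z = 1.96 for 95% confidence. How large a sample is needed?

With p = 0.5, p(1−p) = 0.25.
n = z²·p(1−p)/E² = 1.96² × 0.2500 / 0.058² = 3.8416 × 0.2500 / 0.003364 ≈ 285.49.
Rounding up gives n = 286.

286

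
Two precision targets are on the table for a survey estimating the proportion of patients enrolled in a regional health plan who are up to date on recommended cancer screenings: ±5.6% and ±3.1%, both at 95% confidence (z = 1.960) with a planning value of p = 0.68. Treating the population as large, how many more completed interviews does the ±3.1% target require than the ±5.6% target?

603

At ±5.6%: n = 1.960² × 0.2176 / 0.056² ≈ 266.56 → 267.
At ±3.1%: n = 1.960² × 0.2176 / 0.031² ≈ 869.86 → 870.
Additional respondents: 870 − 267 = 603.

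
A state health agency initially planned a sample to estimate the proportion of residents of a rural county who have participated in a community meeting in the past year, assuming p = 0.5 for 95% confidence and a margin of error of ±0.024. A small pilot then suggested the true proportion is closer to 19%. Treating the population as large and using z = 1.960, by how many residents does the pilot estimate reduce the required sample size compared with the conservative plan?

Conservative (p = 0.5): n = 1.960² × 0.25 / 0.024² ≈ 1667.36 → 1668.
Using p = 0.19: p(1−p) = 0.1539, so n = 1.960² × 0.1539 / 0.024² ≈ 1026.43 → 1027.
Reduction: 1668 − 1027 = 641.

641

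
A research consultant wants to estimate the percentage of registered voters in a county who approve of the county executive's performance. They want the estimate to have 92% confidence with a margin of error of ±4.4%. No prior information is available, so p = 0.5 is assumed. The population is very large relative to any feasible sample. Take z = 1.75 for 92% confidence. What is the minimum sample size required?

396

With p = 0.5, p(1−p) = 0.25.
n = z²·p(1−p)/E² = 1.75² × 0.2500 / 0.044² = 3.0625 × 0.2500 / 0.001936 ≈ 395.47.
Rounding up gives n = 396.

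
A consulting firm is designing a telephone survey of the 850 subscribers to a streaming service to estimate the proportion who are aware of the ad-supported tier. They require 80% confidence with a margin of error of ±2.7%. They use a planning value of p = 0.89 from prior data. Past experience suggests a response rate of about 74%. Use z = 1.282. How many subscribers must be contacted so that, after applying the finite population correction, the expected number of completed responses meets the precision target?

238

Completed interviews needed (unadjusted): n₀ = 1.282² × 0.0979 / 0.027² ≈ 220.71 → 221.
FPC for N = 850: n = 221 / (1 + 220/850) = 221 / 1.2588 ≈ 175.56 → 176.
At a 74% response rate, contacts needed = 176 / 0.74 ≈ 237.84 → 238.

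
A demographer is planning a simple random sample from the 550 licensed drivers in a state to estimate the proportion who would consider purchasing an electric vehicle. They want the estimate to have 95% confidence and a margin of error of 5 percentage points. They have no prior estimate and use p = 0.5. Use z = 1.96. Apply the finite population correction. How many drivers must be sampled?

227

Unadjusted: n₀ = 1.96² × 0.50 × 0.50 / 0.050² ≈ 384.16, so n₀ = 385.
Finite population correction with N = 550: n = n₀ / (1 + (n₀−1)/N) = 385 / (1 + 384/550) = 385 / 1.6982 ≈ 226.71.
Rounding up, n = 227.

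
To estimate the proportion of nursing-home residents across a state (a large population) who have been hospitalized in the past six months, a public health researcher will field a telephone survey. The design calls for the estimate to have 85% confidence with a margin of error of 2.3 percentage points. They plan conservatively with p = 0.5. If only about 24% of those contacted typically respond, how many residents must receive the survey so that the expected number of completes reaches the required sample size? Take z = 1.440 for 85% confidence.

4084

Completed interviews needed: n₀ = 1.440² × 0.2500 / 0.023² ≈ 979.96 → 980.
At a 24% response rate, contacts needed = 980 / 0.24 ≈ 4083.33 → 4084.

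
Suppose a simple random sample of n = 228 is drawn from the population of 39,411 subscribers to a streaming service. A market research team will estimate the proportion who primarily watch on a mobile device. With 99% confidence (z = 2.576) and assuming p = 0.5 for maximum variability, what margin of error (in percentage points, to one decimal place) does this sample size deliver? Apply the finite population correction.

Finite-population factor: (N−n)/(N−1) = (39411−228)/(39411−1) = 0.9942.
SE(p̂) = √[p(1−p)/n · (N−n)/(N−1)] = √[0.2500/228 × 0.9942] = 0.03302.
E = z × SE = 2.576 × 0.03302 = 0.08505 ≈ 8.5 percentage points.

8.5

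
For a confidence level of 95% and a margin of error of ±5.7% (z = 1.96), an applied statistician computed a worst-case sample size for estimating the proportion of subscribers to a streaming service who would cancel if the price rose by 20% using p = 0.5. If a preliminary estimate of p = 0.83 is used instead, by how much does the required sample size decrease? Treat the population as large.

129

Conservative (p = 0.5): n = 1.96² × 0.25 / 0.057² ≈ 295.60 → 296.
Using p = 0.83: p(1−p) = 0.1411, so n = 1.96² × 0.1411 / 0.057² ≈ 166.84 → 167.
Reduction: 296 − 167 = 129.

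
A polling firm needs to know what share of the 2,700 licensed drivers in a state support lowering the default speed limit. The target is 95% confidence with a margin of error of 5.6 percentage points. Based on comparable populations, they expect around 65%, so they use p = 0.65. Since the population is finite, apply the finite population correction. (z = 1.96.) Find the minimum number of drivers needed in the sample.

253

Unadjusted: n₀ = 1.96² × 0.65 × 0.35 / 0.056² ≈ 278.69, so n₀ = 279.
Finite population correction with N = 2,700: n = n₀ / (1 + (n₀−1)/N) = 279 / (1 + 278/2700) = 279 / 1.1030 ≈ 252.96.
Rounding up, n = 253.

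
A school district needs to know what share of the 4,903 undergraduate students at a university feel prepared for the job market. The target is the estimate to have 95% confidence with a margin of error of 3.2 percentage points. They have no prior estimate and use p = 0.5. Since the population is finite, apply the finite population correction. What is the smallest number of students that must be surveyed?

For 95% confidence, z = 1.96.
Unadjusted: n₀ = 1.96² × 0.50 × 0.50 / 0.032² ≈ 937.89, so n₀ = 938.
Finite population correction with N = 4,903: n = n₀ / (1 + (n₀−1)/N) = 938 / (1 + 937/4903) = 938 / 1.1911 ≈ 787.50.
Rounding up, n = 788.

788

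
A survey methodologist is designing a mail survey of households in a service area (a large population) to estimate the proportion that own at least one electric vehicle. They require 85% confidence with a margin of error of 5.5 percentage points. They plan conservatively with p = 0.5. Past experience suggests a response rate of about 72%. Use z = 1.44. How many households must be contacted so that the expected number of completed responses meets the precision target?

239

Completed interviews needed: n₀ = 1.44² × 0.2500 / 0.055² ≈ 171.37 → 172.
At a 72% response rate, contacts needed = 172 / 0.72 ≈ 238.89 → 239.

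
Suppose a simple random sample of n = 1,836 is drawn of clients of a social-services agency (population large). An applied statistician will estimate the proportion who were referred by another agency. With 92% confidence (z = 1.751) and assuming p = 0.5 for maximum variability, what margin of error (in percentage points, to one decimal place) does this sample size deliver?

SE(p̂) = √[p(1−p)/n] = √[0.2500/1836] = 0.01167.
E = z × SE = 1.751 × 0.01167 = 0.02043, or 2.0 percentage points.

2.0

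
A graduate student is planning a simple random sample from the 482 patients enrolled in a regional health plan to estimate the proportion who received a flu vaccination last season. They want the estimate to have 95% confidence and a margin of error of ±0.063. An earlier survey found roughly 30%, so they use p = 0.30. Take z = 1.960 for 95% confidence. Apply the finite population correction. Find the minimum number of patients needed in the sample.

Unadjusted: n₀ = 1.960² × 0.30 × 0.70 / 0.063² ≈ 203.26, so n₀ = 204.
Finite population correction with N = 482: n = n₀ / (1 + (n₀−1)/N) = 204 / (1 + 203/482) = 204 / 1.4212 ≈ 143.54.
Rounding up, n = 144.

144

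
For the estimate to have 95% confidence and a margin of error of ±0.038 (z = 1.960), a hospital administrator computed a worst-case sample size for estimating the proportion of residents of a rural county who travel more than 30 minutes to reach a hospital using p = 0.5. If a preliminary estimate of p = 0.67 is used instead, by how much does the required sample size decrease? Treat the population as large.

Conservative (p = 0.5): n = 1.960² × 0.25 / 0.038² ≈ 665.10 → 666.
Using p = 0.67: p(1−p) = 0.2211, so n = 1.960² × 0.2211 / 0.038² ≈ 588.21 → 589.
Reduction: 666 − 589 = 77.

77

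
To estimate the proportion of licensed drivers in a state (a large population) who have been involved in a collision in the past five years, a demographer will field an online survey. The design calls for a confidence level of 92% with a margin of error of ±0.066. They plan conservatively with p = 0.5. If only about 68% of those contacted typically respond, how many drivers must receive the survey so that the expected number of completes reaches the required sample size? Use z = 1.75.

259

Completed interviews needed: n₀ = 1.75² × 0.2500 / 0.066² ≈ 175.76 → 176.
At a 68% response rate, contacts needed = 176 / 0.68 ≈ 258.82 → 259.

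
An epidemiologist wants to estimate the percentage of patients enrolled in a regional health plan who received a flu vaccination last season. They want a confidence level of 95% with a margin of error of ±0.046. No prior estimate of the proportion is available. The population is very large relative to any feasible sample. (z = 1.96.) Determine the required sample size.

With no prior estimate, use p = 0.5, giving p(1−p) = 0.25.
n = z²·p(1−p)/E² = 1.96² × 0.2500 / 0.046² = 3.8416 × 0.2500 / 0.002116 ≈ 453.88.
Rounding up gives n = 454.

454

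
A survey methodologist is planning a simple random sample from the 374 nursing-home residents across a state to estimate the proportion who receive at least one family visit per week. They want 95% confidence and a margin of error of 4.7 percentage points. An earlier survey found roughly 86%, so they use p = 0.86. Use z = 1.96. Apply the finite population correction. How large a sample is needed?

135

Unadjusted: n₀ = 1.96² × 0.86 × 0.14 / 0.047² ≈ 209.38, so n₀ = 210.
Finite population correction with N = 374: n = n₀ / (1 + (n₀−1)/N) = 210 / (1 + 209/374) = 210 / 1.5588 ≈ 134.72.
Rounding up, n = 135.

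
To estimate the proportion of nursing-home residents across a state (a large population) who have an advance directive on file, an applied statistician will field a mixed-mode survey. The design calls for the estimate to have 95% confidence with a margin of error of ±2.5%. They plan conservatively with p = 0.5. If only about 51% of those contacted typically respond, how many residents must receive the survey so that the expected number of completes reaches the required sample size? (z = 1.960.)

Completed interviews needed: n₀ = 1.960² × 0.2500 / 0.025² ≈ 1536.64 → 1537.
At a 51% response rate, contacts needed = 1537 / 0.51 ≈ 3013.73 → 3014.

3014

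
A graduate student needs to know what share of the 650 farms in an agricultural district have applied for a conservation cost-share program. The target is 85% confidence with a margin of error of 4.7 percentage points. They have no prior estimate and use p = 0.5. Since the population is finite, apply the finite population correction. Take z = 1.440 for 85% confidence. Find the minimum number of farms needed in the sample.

173

Unadjusted: n₀ = 1.440² × 0.50 × 0.50 / 0.047² ≈ 234.68, so n₀ = 235.
Finite population correction with N = 650: n = n₀ / (1 + (n₀−1)/N) = 235 / (1 + 234/650) = 235 / 1.3600 ≈ 172.79.
Rounding up, n = 173.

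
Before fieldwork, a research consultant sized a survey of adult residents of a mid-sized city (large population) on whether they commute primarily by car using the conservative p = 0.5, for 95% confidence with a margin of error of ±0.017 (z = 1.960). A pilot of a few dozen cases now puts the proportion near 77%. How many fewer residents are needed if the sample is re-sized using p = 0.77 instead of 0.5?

Conservative (p = 0.5): n = 1.960² × 0.25 / 0.017² ≈ 3323.18 → 3324.
Using p = 0.77: p(1−p) = 0.1771, so n = 1.960² × 0.1771 / 0.017² ≈ 2354.14 → 2355.
Reduction: 3324 − 2355 = 969.

969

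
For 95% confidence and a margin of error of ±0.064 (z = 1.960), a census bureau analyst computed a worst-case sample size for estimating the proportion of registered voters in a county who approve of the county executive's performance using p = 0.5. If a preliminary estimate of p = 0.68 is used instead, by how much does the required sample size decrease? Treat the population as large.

30

Conservative (p = 0.5): n = 1.960² × 0.25 / 0.064² ≈ 234.47 → 235.
Using p = 0.68: p(1−p) = 0.2176, so n = 1.960² × 0.2176 / 0.064² ≈ 204.08 → 205.
Reduction: 235 − 205 = 30.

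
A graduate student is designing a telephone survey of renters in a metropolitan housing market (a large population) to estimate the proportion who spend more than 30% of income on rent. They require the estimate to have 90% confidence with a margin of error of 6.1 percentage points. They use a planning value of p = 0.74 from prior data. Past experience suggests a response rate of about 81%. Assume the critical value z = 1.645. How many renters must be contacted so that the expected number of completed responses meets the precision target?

Completed interviews needed: n₀ = 1.645² × 0.1924 / 0.061² ≈ 139.92 → 140.
At an 81% response rate, contacts needed = 140 / 0.81 ≈ 172.84 → 173.

173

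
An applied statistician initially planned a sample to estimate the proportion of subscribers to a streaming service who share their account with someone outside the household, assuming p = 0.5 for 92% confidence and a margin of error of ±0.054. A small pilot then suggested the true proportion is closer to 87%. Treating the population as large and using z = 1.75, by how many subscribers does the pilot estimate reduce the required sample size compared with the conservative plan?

144

Conservative (p = 0.5): n = 1.75² × 0.25 / 0.054² ≈ 262.56 → 263.
Using p = 0.87: p(1−p) = 0.1131, so n = 1.75² × 0.1131 / 0.054² ≈ 118.78 → 119.
Reduction: 263 − 119 = 144.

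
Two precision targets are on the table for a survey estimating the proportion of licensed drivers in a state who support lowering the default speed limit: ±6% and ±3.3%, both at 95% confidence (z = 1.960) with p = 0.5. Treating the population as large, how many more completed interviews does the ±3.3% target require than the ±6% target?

615

At ±6%: n = 1.960² × 0.2500 / 0.060² ≈ 266.78 → 267.
At ±3.3%: n = 1.960² × 0.2500 / 0.033² ≈ 881.91 → 882.
Additional respondents: 882 − 267 = 615.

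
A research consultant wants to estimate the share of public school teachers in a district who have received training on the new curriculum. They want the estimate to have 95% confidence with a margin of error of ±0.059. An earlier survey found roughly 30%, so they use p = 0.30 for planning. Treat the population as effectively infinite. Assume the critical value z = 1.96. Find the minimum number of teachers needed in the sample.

With p = 0.30, p(1−p) = 0.2100.
n = z²·p(1−p)/E² = 1.96² × 0.2100 / 0.059² = 3.8416 × 0.2100 / 0.003481 ≈ 231.75.
Rounding up gives n = 232.

232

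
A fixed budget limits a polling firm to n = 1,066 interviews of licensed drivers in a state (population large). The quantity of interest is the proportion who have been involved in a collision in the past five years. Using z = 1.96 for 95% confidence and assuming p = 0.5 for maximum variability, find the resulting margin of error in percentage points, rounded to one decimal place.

3.0

SE(p̂) = √[p(1−p)/n] = √[0.2500/1066] = 0.01531.
E = z × SE = 1.96 × 0.01531 = 0.03002, or 3.0 percentage points.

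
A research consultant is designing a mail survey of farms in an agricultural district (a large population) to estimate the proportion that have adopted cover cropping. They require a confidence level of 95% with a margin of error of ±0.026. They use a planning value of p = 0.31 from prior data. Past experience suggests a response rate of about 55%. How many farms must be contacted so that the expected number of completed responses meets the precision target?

2211

For 95% confidence, z = 1.960.
Completed interviews needed: n₀ = 1.960² × 0.2139 / 0.026² ≈ 1215.56 → 1216.
At a 55% response rate, contacts needed = 1216 / 0.55 ≈ 2210.91 → 2211.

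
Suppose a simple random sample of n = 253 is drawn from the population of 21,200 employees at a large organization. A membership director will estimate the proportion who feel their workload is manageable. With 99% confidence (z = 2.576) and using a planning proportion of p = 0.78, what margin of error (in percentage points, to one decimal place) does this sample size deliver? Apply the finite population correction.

Finite-population factor: (N−n)/(N−1) = (21200−253)/(21200−1) = 0.9881.
SE(p̂) = √[p(1−p)/n · (N−n)/(N−1)] = √[0.1716/253 × 0.9881] = 0.02589.
E = z × SE = 2.576 × 0.02589 = 0.06669 ≈ 6.7 percentage points.

6.7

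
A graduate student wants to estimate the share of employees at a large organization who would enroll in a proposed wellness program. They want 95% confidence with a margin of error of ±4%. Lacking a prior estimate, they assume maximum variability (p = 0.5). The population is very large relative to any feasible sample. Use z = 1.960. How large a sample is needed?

601

With p = 0.5, p(1−p) = 0.25.
n = z²·p(1−p)/E² = 1.960² × 0.2500 / 0.040² = 3.8416 × 0.2500 / 0.001600 ≈ 600.25.
Rounding up gives n = 601.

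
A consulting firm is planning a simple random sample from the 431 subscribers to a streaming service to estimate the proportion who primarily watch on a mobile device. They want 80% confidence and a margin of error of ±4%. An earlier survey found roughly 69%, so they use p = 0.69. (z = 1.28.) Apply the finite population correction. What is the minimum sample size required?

Unadjusted: n₀ = 1.28² × 0.69 × 0.31 / 0.040² ≈ 219.03, so n₀ = 220.
Finite population correction with N = 431: n = n₀ / (1 + (n₀−1)/N) = 220 / (1 + 219/431) = 220 / 1.5081 ≈ 145.88.
Rounding up, n = 146.

146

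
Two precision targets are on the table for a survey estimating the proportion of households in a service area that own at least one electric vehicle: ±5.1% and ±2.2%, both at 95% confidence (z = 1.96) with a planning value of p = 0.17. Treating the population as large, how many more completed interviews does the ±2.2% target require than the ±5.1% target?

911

At ±5.1%: n = 1.96² × 0.1411 / 0.051² ≈ 208.40 → 209.
At ±2.2%: n = 1.96² × 0.1411 / 0.022² ≈ 1119.94 → 1120.
Additional respondents: 1120 − 209 = 911.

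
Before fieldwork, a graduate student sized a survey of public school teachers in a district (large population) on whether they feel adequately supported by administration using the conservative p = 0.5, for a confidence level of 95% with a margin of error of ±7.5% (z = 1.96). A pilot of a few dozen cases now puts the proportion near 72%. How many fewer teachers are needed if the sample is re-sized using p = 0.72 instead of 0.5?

Conservative (p = 0.5): n = 1.96² × 0.25 / 0.075² ≈ 170.74 → 171.
Using p = 0.72: p(1−p) = 0.2016, so n = 1.96² × 0.2016 / 0.075² ≈ 137.68 → 138.
Reduction: 171 − 138 = 33.

33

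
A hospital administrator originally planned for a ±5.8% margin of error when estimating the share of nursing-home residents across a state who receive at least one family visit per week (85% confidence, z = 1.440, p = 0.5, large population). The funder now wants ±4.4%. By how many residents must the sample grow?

At ±5.8%: n = 1.440² × 0.2500 / 0.058² ≈ 154.10 → 155.
At ±4.4%: n = 1.440² × 0.2500 / 0.044² ≈ 267.77 → 268.
Additional respondents: 268 − 155 = 113.

113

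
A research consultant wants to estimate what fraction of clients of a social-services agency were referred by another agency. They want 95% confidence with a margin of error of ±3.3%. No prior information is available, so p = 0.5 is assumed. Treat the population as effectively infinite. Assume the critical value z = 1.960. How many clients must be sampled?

With p = 0.5, p(1−p) = 0.25.
n = z²·p(1−p)/E² = 1.960² × 0.2500 / 0.033² = 3.8416 × 0.2500 / 0.001089 ≈ 881.91.
Rounding up gives n = 882.

882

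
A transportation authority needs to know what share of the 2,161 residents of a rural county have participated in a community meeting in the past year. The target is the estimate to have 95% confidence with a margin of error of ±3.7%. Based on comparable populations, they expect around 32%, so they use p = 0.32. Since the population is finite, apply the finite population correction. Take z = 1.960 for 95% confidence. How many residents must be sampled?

477

Unadjusted: n₀ = 1.960² × 0.32 × 0.68 / 0.037² ≈ 610.62, so n₀ = 611.
Finite population correction with N = 2,161: n = n₀ / (1 + (n₀−1)/N) = 611 / (1 + 610/2161) = 611 / 1.2823 ≈ 476.50.
Rounding up, n = 477.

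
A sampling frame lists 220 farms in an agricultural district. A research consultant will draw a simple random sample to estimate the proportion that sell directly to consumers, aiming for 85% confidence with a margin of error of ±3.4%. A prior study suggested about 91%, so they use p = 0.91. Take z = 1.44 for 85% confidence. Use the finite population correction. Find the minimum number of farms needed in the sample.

89

Unadjusted: n₀ = 1.44² × 0.91 × 0.09 / 0.034² ≈ 146.91, so n₀ = 147.
Finite population correction with N = 220: n = n₀ / (1 + (n₀−1)/N) = 147 / (1 + 146/220) = 147 / 1.6636 ≈ 88.36.
Rounding up, n = 89.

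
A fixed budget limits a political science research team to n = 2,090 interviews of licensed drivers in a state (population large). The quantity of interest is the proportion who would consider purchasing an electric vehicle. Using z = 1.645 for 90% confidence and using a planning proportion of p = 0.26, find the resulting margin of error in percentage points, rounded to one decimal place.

SE(p̂) = √[p(1−p)/n] = √[0.1924/2090] = 0.00959.
E = z × SE = 1.645 × 0.00959 = 0.01578, or 1.6 percentage points.

1.6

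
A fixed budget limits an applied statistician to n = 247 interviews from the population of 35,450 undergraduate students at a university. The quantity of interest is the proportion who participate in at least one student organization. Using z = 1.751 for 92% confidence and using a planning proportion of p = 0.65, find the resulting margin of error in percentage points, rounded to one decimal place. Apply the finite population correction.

Finite-population factor: (N−n)/(N−1) = (35450−247)/(35450−1) = 0.9931.
SE(p̂) = √[p(1−p)/n · (N−n)/(N−1)] = √[0.2275/247 × 0.9931] = 0.03024.
E = z × SE = 1.751 × 0.03024 = 0.05296 ≈ 5.3 percentage points.

5.3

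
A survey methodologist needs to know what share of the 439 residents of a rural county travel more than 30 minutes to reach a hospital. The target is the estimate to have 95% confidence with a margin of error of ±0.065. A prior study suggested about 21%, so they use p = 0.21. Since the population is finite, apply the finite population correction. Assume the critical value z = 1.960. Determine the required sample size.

113

Unadjusted: n₀ = 1.960² × 0.21 × 0.79 / 0.065² ≈ 150.85, so n₀ = 151.
Finite population correction with N = 439: n = n₀ / (1 + (n₀−1)/N) = 151 / (1 + 150/439) = 151 / 1.3417 ≈ 112.54.
Rounding up, n = 113.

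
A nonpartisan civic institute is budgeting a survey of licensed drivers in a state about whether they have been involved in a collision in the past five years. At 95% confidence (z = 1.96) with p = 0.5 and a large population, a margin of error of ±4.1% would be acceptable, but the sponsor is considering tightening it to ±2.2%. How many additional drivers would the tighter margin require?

At ±4.1%: n = 1.96² × 0.2500 / 0.041² ≈ 571.33 → 572.
At ±2.2%: n = 1.96² × 0.2500 / 0.022² ≈ 1984.30 → 1985.
Additional respondents: 1985 − 572 = 1413.

1413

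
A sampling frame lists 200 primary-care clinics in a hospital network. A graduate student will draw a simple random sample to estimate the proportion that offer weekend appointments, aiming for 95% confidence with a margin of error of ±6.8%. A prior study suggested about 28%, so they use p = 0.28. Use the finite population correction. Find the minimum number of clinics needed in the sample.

92

For 95% confidence, z = 1.960.
Unadjusted: n₀ = 1.960² × 0.28 × 0.72 / 0.068² ≈ 167.49, so n₀ = 168.
Finite population correction with N = 200: n = n₀ / (1 + (n₀−1)/N) = 168 / (1 + 167/200) = 168 / 1.8350 ≈ 91.55.
Rounding up, n = 92.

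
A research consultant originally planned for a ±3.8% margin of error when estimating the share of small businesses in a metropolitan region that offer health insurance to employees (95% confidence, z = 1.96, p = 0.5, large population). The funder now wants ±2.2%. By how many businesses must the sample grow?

At ±3.8%: n = 1.96² × 0.2500 / 0.038² ≈ 665.10 → 666.
At ±2.2%: n = 1.96² × 0.2500 / 0.022² ≈ 1984.30 → 1985.
Additional respondents: 1985 − 666 = 1319.

1319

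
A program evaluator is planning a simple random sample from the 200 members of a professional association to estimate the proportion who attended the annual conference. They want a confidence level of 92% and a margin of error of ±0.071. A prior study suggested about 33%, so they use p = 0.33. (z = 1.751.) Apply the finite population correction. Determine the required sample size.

81

Unadjusted: n₀ = 1.751² × 0.33 × 0.67 / 0.071² ≈ 134.48, so n₀ = 135.
Finite population correction with N = 200: n = n₀ / (1 + (n₀−1)/N) = 135 / (1 + 134/200) = 135 / 1.6700 ≈ 80.84.
Rounding up, n = 81.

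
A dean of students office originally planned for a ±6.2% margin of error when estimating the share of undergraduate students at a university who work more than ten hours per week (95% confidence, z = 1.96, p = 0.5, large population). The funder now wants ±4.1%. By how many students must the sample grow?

322

At ±6.2%: n = 1.96² × 0.2500 / 0.062² ≈ 249.84 → 250.
At ±4.1%: n = 1.96² × 0.2500 / 0.041² ≈ 571.33 → 572.
Additional respondents: 572 − 250 = 322.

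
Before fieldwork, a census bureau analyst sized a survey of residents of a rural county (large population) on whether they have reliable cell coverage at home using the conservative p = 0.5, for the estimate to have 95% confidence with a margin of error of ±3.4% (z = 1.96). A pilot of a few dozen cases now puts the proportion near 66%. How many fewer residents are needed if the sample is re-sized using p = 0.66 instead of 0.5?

85

Conservative (p = 0.5): n = 1.96² × 0.25 / 0.034² ≈ 830.80 → 831.
Using p = 0.66: p(1−p) = 0.2244, so n = 1.96² × 0.2244 / 0.034² ≈ 745.72 → 746.
Reduction: 831 − 746 = 85.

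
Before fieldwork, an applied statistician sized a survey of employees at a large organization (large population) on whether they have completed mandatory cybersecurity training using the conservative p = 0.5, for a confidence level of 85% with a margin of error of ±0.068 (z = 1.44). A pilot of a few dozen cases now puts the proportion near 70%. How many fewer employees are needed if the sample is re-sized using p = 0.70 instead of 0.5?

18

Conservative (p = 0.5): n = 1.44² × 0.25 / 0.068² ≈ 112.11 → 113.
Using p = 0.70: p(1−p) = 0.2100, so n = 1.44² × 0.2100 / 0.068² ≈ 94.17 → 95.
Reduction: 113 − 95 = 18.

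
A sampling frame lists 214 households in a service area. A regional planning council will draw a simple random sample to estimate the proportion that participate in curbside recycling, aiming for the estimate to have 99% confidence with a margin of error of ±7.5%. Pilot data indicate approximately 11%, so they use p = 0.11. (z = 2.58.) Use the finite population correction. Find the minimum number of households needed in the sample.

Unadjusted: n₀ = 2.58² × 0.11 × 0.89 / 0.075² ≈ 115.85, so n₀ = 116.
Finite population correction with N = 214: n = n₀ / (1 + (n₀−1)/N) = 116 / (1 + 115/214) = 116 / 1.5374 ≈ 75.45.
Rounding up, n = 76.

76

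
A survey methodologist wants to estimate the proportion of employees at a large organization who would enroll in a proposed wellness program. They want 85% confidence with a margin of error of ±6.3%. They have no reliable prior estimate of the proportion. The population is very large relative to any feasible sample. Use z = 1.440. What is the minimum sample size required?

With no prior estimate, use p = 0.5, giving p(1−p) = 0.25.
n = z²·p(1−p)/E² = 1.440² × 0.2500 / 0.063² = 2.0736 × 0.2500 / 0.003969 ≈ 130.61.
Rounding up gives n = 131.

131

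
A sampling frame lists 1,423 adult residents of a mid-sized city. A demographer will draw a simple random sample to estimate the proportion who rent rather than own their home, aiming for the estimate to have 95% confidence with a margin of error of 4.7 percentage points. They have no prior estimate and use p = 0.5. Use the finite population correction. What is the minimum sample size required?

For 95% confidence, z = 1.96.
Unadjusted: n₀ = 1.96² × 0.50 × 0.50 / 0.047² ≈ 434.77, so n₀ = 435.
Finite population correction with N = 1,423: n = n₀ / (1 + (n₀−1)/N) = 435 / (1 + 434/1423) = 435 / 1.3050 ≈ 333.34.
Rounding up, n = 334.

334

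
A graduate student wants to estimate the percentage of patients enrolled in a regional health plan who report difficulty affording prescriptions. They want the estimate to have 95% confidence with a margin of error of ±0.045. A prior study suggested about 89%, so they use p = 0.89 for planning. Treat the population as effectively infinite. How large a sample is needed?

186

For 95% confidence, z = 1.96.
With p = 0.89, p(1−p) = 0.0979.
n = z²·p(1−p)/E² = 1.96² × 0.0979 / 0.045² = 3.8416 × 0.0979 / 0.002025 ≈ 185.72.
Rounding up gives n = 186.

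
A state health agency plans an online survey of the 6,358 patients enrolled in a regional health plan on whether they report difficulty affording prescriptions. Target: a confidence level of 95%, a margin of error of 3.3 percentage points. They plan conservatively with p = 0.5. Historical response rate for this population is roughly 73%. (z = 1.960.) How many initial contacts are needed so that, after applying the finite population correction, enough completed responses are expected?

1062

Completed interviews needed (unadjusted): n₀ = 1.960² × 0.2500 / 0.033² ≈ 881.91 → 882.
FPC for N = 6,358: n = 882 / (1 + 881/6358) = 882 / 1.1386 ≈ 774.66 → 775.
At a 73% response rate, contacts needed = 775 / 0.73 ≈ 1061.64 → 1062.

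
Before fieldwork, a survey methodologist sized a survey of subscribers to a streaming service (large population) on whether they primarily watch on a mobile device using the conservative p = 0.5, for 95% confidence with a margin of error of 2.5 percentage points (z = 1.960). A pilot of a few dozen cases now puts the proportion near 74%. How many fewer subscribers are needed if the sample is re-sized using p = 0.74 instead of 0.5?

354

Conservative (p = 0.5): n = 1.960² × 0.25 / 0.025² ≈ 1536.64 → 1537.
Using p = 0.74: p(1−p) = 0.1924, so n = 1.960² × 0.1924 / 0.025² ≈ 1182.60 → 1183.
Reduction: 1537 − 1183 = 354.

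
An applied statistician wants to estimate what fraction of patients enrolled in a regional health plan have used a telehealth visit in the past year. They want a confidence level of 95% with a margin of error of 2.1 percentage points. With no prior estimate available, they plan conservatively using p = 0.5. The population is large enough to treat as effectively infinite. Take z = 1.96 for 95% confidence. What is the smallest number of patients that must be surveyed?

2178

With p = 0.5, p(1−p) = 0.25.
n = z²·p(1−p)/E² = 1.96² × 0.2500 / 0.021² = 3.8416 × 0.2500 / 0.000441 ≈ 2177.78.
Rounding up gives n = 2178.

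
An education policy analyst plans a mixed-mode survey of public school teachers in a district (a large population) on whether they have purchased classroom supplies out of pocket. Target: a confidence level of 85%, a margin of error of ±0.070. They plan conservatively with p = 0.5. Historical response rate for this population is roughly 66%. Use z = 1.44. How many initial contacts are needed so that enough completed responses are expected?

Completed interviews needed: n₀ = 1.44² × 0.2500 / 0.070² ≈ 105.80 → 106.
At a 66% response rate, contacts needed = 106 / 0.66 ≈ 160.61 → 161.

161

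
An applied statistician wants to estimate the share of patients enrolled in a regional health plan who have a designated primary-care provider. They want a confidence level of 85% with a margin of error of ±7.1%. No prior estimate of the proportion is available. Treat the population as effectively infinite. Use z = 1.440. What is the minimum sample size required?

With no prior estimate, use p = 0.5, giving p(1−p) = 0.25.
n = z²·p(1−p)/E² = 1.440² × 0.2500 / 0.071² = 2.0736 × 0.2500 / 0.005041 ≈ 102.84.
Rounding up gives n = 103.

103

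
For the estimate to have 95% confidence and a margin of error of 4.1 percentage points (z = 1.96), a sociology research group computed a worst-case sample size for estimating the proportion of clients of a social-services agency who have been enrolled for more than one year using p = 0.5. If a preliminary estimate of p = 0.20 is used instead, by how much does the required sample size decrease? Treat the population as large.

206

Conservative (p = 0.5): n = 1.96² × 0.25 / 0.041² ≈ 571.33 → 572.
Using p = 0.20: p(1−p) = 0.1600, so n = 1.96² × 0.1600 / 0.041² ≈ 365.65 → 366.
Reduction: 572 − 366 = 206.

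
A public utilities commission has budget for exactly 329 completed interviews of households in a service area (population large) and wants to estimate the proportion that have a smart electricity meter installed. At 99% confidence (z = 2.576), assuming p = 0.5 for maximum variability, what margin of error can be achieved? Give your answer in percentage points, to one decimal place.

7.1

SE(p̂) = √[p(1−p)/n] = √[0.2500/329] = 0.02757.
E = z × SE = 2.576 × 0.02757 = 0.07101, or 7.1 percentage points.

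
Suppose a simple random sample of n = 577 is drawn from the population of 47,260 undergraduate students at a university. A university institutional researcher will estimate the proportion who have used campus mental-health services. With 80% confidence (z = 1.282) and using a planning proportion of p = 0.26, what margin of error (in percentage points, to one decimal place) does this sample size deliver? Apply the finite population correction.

Finite-population factor: (N−n)/(N−1) = (47260−577)/(47260−1) = 0.9878.
SE(p̂) = √[p(1−p)/n · (N−n)/(N−1)] = √[0.1924/577 × 0.9878] = 0.01815.
E = z × SE = 1.282 × 0.01815 = 0.02327 ≈ 2.3 percentage points.

2.3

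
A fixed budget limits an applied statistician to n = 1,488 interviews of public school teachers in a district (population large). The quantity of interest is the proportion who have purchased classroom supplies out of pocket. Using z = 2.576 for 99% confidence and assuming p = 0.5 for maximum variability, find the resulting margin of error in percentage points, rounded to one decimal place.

SE(p̂) = √[p(1−p)/n] = √[0.2500/1488] = 0.01296.
E = z × SE = 2.576 × 0.01296 = 0.03339, or 3.3 percentage points.

3.3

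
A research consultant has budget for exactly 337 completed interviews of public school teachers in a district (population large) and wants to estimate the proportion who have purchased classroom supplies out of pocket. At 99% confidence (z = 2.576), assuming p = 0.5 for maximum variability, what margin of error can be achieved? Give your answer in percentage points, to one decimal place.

7.0

SE(p̂) = √[p(1−p)/n] = √[0.2500/337] = 0.02724.
E = z × SE = 2.576 × 0.02724 = 0.07016, or 7.0 percentage points.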